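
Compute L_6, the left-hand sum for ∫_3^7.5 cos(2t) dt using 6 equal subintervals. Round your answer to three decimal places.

Δt = (7.5 − 3)/6 = 0.75.
Left endpoints: 3, 3.75, 4.5, 5.25, 6, 6.75.
f(3) ≈ 0.960, f(3.75) ≈ 0.347, f(4.5) ≈ -0.911, f(5.25) ≈ -0.476, f(6) ≈ 0.844, f(6.75) ≈ 0.595.
Sum = Δt · [f(3) + f(3.75) + f(4.5) + ...].
Sum ≈ 1.019.

1.019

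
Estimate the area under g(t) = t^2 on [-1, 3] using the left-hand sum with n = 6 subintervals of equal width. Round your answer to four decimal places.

6.9630

Δt = (3 − (-1))/6 = 2/3.
Left endpoints: -1, -1/3, 1/3, 1, 5/3, 7/3.
g(-1) = 1, g(-1/3) = 1/9, g(1/3) = 1/9, g(1) = 1, g(5/3) = 25/9, g(7/3) = 49/9.
Sum = Δt · [g(-1) + g(-1/3) + g(1/3) + ...].
Sum ≈ 6.9630.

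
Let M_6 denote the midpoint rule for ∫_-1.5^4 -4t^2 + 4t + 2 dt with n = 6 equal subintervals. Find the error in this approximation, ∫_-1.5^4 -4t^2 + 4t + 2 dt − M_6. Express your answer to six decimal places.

Exact integral: ∫_-1.5^4 f(t) dt ≈ -51.33333333.
M_6 ≈ -49.79282407.
Error ≈ -51.33333333 − (-49.79282407) ≈ -1.540509.

-1.540509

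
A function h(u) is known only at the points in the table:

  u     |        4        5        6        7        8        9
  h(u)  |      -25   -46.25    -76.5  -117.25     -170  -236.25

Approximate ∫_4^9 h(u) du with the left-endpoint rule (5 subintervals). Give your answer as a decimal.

Δu = 1.
Sum = 1·[(-25) + (-46.25) + (-76.5) + (-117.25) + (-170)] = -435.

-435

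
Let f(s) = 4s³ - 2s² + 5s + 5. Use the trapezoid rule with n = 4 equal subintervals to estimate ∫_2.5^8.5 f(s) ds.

5121

Δs = (8.5 − 2.5)/4 = 1.5.
f(2.5) = 67.5, f(4) = 249, f(5.5) = 637.5, f(7) = 1314, f(8.5) = 2359.5.
T_4 = (Δs/2)·[f(s_0) + 2f(s_1) + 2f(s_2) + 2f(s_3) + f(s_4)].
Sum = 5121.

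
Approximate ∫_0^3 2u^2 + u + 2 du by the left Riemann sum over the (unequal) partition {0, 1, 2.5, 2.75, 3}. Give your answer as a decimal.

Subinterval widths: 1, 1.5, 0.25, 0.25.
Left endpoints: 0, 1, 2.5, 2.75.
f(0) = 2, f(1) = 5, f(2.5) = 17, f(2.75) = 19.875.
Sum = Σ Δu_i · f(u_i).
Sum = 18.71875.

18.71875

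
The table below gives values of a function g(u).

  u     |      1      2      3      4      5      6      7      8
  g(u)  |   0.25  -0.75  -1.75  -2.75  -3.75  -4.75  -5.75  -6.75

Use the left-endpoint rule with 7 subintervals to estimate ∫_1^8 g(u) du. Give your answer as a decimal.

-19.25

Δu = 1.
Sum = 1·[0.25 + (-0.75) + (-1.75) + (-2.75) + (-3.75) + (-4.75) + (-5.75)] = -19.25.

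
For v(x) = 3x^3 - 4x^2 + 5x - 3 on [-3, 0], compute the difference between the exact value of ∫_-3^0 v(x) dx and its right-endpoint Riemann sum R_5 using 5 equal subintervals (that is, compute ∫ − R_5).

-36.45

Exact integral: ∫_-3^0 v(x) dx = -128.25.
R_5 = -91.8.
Error = -128.25 − (-91.8) = -36.45.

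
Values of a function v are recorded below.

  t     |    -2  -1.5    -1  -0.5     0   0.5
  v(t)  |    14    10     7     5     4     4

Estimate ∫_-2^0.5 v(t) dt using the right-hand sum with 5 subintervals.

Δt = 0.5.
Sum = 0.5·[10 + 7 + 5 + 4 + 4] = 15.

15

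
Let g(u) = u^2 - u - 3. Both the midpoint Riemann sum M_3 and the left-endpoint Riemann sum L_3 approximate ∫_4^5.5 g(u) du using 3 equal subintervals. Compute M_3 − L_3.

3.09375

M_3 = 22.46875.
L_3 = 19.375.
M_3 − L_3 = 3.09375.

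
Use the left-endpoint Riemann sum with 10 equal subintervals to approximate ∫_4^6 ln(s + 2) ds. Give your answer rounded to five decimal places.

3.85607

Δs = (6 − 4)/10 = 0.2.
Left endpoints: 4, 4.2, 4.4, 4.6, 4.8, 5, 5.2, 5.4, 5.6, 5.8.
f(4) ≈ 1.79176, f(4.2) ≈ 1.82455, f(4.4) ≈ 1.85630, f(4.6) ≈ 1.88707, f(4.8) ≈ 1.91692, f(5) ≈ 1.94591, f(5.2) ≈ 1.97408, f(5.4) ≈ 2.00148, f(5.6) ≈ 2.02815, f(5.8) ≈ 2.05412.
Sum = Δs · [f(4) + f(4.2) + f(4.4) + ...].
Sum ≈ 3.85607.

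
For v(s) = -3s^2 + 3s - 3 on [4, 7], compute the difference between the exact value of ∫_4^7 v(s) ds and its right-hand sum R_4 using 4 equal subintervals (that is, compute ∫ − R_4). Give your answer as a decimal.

34.59375

Exact integral: ∫_4^7 v(s) ds = -238.5.
R_4 = -273.09375.
Error = -238.5 − (-273.09375) = 34.59375.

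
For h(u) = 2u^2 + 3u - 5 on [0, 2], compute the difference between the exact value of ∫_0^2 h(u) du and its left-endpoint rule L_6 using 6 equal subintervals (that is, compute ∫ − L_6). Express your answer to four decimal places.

Exact integral: ∫_0^2 h(u) du ≈ 1.333333.
L_6 ≈ -0.925926.
Error ≈ 1.333333 − (-0.925926) ≈ 2.2593.

2.2593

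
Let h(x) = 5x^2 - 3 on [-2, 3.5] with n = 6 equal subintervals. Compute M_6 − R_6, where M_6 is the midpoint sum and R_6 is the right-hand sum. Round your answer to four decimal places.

-24.6832

M_6 ≈ 66.366030.
R_6 ≈ 91.049190.
M_6 − R_6 ≈ -24.6832.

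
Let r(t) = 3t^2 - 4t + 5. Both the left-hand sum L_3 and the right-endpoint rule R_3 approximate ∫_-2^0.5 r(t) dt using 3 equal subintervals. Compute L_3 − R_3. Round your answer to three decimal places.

17.708

L_3 ≈ 37.84722.
R_3 ≈ 20.13889.
L_3 − R_3 ≈ 17.708.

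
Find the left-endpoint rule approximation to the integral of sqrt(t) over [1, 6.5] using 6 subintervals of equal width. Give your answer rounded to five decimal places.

9.65006

Δt = (6.5 − 1)/6 = 11/12.
Left endpoints: 1, 23/12, 17/6, 3.75, 14/3, 67/12.
f(1) ≈ 1.00000, f(23/12) ≈ 1.38444, f(17/6) ≈ 1.68325, f(3.75) ≈ 1.93649, f(14/3) ≈ 2.16025, f(67/12) ≈ 2.36291.
Sum = Δt · [f(1) + f(23/12) + f(17/6) + ...].
Sum ≈ 9.65006.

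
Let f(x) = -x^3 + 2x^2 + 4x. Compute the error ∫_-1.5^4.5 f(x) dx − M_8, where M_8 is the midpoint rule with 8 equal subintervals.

-0.703125

Exact integral: ∫_-1.5^4.5 f(x) dx = -2.25.
M_8 = -1.546875.
Error = -2.25 − (-1.546875) = -0.703125.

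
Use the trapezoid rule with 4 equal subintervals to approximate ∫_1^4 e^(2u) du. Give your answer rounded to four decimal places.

Δu = (4 − 1)/4 = 0.75.
f(1) ≈ 7.3891, f(1.75) ≈ 33.1155, f(2.5) ≈ 148.4132, f(3.25) ≈ 665.1416, f(4) ≈ 2980.9580.
T_4 = (Δu/2)·[f(u_0) + 2f(u_1) + 2f(u_2) + 2f(u_3) + f(u_4)].
Sum ≈ 1755.6328.

1755.6328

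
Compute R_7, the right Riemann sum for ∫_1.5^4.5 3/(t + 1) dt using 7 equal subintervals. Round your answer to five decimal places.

Δt = (4.5 − 1.5)/7 = 3/7.
Right endpoints: 27/14, 33/14, 39/14, 45/14, 51/14, 57/14, 4.5.
f(27/14) = 42/41, f(33/14) = 42/47, f(39/14) = 42/53, f(45/14) = 42/59, f(51/14) = 42/65, f(57/14) = 42/71, f(4.5) = 6/11.
Sum = Δt · [f(27/14) + f(33/14) + f(39/14) + ...].
Sum ≈ 2.23092.

2.23092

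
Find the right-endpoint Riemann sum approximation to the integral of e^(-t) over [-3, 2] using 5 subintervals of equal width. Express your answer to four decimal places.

11.6106

Δt = (2 − (-3))/5 = 1.
Right endpoints: -2, -1, 0, 1, 2.
f(-2) ≈ 7.3891, f(-1) ≈ 2.7183, f(0) ≈ 1.0000, f(1) ≈ 0.3679, f(2) ≈ 0.1353.
Sum = Δt · [f(-2) + f(-1) + f(0) + f(1) + f(2)].
Sum ≈ 11.6106.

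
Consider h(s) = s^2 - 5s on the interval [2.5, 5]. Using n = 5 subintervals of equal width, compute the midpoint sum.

Δs = (5 − 2.5)/5 = 0.5.
Midpoints: 2.75, 3.25, 3.75, 4.25, 4.75.
h(2.75) = -6.1875, h(3.25) = -5.6875, h(3.75) = -4.6875, h(4.25) = -3.1875, h(4.75) = -1.1875.
Sum = Δs · [h(2.75) + h(3.25) + h(3.75) + h(4.25) + h(4.75)].
Sum = -10.46875.

-10.46875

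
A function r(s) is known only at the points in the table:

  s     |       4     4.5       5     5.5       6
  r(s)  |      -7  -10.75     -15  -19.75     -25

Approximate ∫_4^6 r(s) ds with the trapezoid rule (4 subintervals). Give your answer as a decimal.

Δs = 0.5.
T_4 = (0.5/2)·[(-7) + 2·(-10.75) + 2·(-15) + 2·(-19.75) + (-25)] = -30.75.

-30.75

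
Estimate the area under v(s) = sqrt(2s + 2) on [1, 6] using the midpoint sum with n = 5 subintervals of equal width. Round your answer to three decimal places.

14.804

Δs = (6 − 1)/5 = 1.
Midpoints: 1.5, 2.5, 3.5, 4.5, 5.5.
v(1.5) ≈ 2.236, v(2.5) ≈ 2.646, v(3.5) ≈ 3.000, v(4.5) ≈ 3.317, v(5.5) ≈ 3.606.
Sum = Δs · [v(1.5) + v(2.5) + v(3.5) + v(4.5) + v(5.5)].
Sum ≈ 14.804.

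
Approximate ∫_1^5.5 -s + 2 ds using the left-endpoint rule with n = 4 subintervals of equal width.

Δs = (5.5 − 1)/4 = 1.125.
Left endpoints: 1, 2.125, 3.25, 4.375.
f(1) = 1, f(2.125) = -0.125, f(3.25) = -1.25, f(4.375) = -2.375.
Sum = Δs · [f(1) + f(2.125) + f(3.25) + f(4.375)].
Sum = -3.09375.

-3.09375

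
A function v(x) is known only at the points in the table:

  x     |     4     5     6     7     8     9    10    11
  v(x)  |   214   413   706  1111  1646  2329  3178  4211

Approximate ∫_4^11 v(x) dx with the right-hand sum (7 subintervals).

Δx = 1.
Sum = 1·[413 + 706 + 1111 + 1646 + 2329 + 3178 + 4211] = 13594.

13594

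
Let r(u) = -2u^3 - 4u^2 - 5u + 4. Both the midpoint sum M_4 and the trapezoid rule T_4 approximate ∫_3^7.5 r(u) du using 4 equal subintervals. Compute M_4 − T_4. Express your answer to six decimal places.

50.545898

M_4 ≈ -2151.30761719.
T_4 ≈ -2201.85351562.
M_4 − T_4 ≈ 50.545898.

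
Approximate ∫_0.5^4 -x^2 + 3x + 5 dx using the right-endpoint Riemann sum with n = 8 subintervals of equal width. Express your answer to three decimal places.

Δx = (4 − 0.5)/8 = 0.4375.
Right endpoints: 0.9375, 1.375, 1.8125, 2.25, 2.6875, 3.125, 3.5625, 4.
f(0.9375) = 6.93359375, f(1.375) = 7.234375, f(1.8125) = 7.15234375, f(2.25) = 6.6875, f(2.6875) = 5.83984375, f(3.125) = 4.609375, f(3.5625) = 2.99609375, f(4) = 1.
Sum = Δx · [f(0.9375) + f(1.375) + f(1.8125) + ...].
Sum ≈ 18.573.

18.573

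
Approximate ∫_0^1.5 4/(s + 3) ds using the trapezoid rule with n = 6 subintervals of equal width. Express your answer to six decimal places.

Δs = (1.5 − 0)/6 = 0.25.
f(0) = 4/3, f(0.25) = 16/13, f(0.5) = 8/7, f(0.75) = 16/15, f(1) = 1, f(1.25) = 16/17, f(1.5) = 8/9.
T_6 = (Δs/2)·[f(s_0) + 2f(s_1) + ... + 2f(s_{5}) + f(s_6)].
Sum ≈ 1.623145.

1.623145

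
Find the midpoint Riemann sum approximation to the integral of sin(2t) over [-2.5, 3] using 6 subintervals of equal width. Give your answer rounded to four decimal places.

Δt = (3 − (-2.5))/6 = 11/12.
Midpoints: -49/24, -1.125, -5/24, 17/24, 1.625, 61/24.
f(-49/24) ≈ 0.8086, f(-1.125) ≈ -0.7781, f(-5/24) ≈ -0.4047, f(17/24) ≈ 0.9881, f(1.625) ≈ -0.1082, f(61/24) ≈ -0.9320.
Sum = Δt · [f(-49/24) + f(-1.125) + f(-5/24) + ...].
Sum ≈ -0.3907.

-0.3907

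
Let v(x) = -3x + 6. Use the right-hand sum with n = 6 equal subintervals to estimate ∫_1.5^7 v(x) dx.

Δx = (7 − 1.5)/6 = 11/12.
Right endpoints: 29/12, 10/3, 4.25, 31/6, 73/12, 7.
v(29/12) = -1.25, v(10/3) = -4, v(4.25) = -6.75, v(31/6) = -9.5, v(73/12) = -12.25, v(7) = -15.
Sum = Δx · [v(29/12) + v(10/3) + v(4.25) + ...].
Sum = -44.6875.

-44.6875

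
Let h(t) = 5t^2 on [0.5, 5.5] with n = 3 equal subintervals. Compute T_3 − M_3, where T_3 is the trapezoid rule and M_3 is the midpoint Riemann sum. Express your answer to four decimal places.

17.3611

T_3 ≈ 288.657407.
M_3 ≈ 271.296296.
T_3 − M_3 ≈ 17.3611.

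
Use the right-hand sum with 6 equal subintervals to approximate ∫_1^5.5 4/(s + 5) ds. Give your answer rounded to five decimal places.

Δs = (5.5 − 1)/6 = 0.75.
Right endpoints: 1.75, 2.5, 3.25, 4, 4.75, 5.5.
f(1.75) = 16/27, f(2.5) = 8/15, f(3.25) = 16/33, f(4) = 4/9, f(4.75) = 16/39, f(5.5) = 8/21.
Sum = Δs · [f(1.75) + f(2.5) + f(3.25) + ...].
Sum ≈ 2.13482.

2.13482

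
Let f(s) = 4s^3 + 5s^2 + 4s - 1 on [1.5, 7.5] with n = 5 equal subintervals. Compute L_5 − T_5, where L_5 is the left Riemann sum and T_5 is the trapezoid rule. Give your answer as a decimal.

-1180.8

L_5 = 2862.66.
T_5 = 4043.46.
L_5 − T_5 = -1180.8.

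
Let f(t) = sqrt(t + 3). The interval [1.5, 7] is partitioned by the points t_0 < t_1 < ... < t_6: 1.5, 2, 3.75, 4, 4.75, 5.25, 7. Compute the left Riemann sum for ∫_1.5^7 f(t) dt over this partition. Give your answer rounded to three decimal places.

14.026

Subinterval widths: 0.5, 1.75, 0.25, 0.75, 0.5, 1.75.
Left endpoints: 1.5, 2, 3.75, 4, 4.75, 5.25.
f(1.5) ≈ 2.121, f(2) ≈ 2.236, f(3.75) ≈ 2.598, f(4) ≈ 2.646, f(4.75) ≈ 2.784, f(5.25) ≈ 2.872.
Sum = Σ Δt_i · f(t_i).
Sum ≈ 14.026.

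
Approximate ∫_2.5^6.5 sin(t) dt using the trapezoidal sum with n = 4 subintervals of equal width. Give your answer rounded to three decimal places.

-1.627

Δt = (6.5 − 2.5)/4 = 1.
f(2.5) ≈ 0.598, f(3.5) ≈ -0.351, f(4.5) ≈ -0.978, f(5.5) ≈ -0.706, f(6.5) ≈ 0.215.
T_4 = (Δt/2)·[f(t_0) + 2f(t_1) + 2f(t_2) + 2f(t_3) + f(t_4)].
Sum ≈ -1.627.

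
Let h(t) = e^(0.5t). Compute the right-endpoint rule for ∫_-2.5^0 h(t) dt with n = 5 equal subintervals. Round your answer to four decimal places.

1.6128

Δt = (0 − (-2.5))/5 = 0.5.
Right endpoints: -2, -1.5, -1, -0.5, 0.
h(-2) ≈ 0.3679, h(-1.5) ≈ 0.4724, h(-1) ≈ 0.6065, h(-0.5) ≈ 0.7788, h(0) ≈ 1.0000.
Sum = Δt · [h(-2) + h(-1.5) + h(-1) + h(-0.5) + h(0)].
Sum ≈ 1.6128.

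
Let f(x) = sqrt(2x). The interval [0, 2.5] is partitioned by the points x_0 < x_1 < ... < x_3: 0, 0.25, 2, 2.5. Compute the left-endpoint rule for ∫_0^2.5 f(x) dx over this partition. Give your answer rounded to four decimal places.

2.2374

Subinterval widths: 0.25, 1.75, 0.5.
Left endpoints: 0, 0.25, 2.
f(0) ≈ 0.0000, f(0.25) ≈ 0.7071, f(2) ≈ 2.0000.
Sum = Σ Δx_i · f(x_i).
Sum ≈ 2.2374.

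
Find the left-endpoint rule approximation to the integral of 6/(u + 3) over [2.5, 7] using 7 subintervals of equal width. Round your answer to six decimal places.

3.749570

Δu = (7 − 2.5)/7 = 9/14.
Left endpoints: 2.5, 22/7, 53/14, 31/7, 71/14, 40/7, 89/14.
f(2.5) = 12/11, f(22/7) = 42/43, f(53/14) = 84/95, f(31/7) = 21/26, f(71/14) = 84/113, f(40/7) = 42/61, f(89/14) = 84/131.
Sum = Δu · [f(2.5) + f(22/7) + f(53/14) + ...].
Sum ≈ 3.749570.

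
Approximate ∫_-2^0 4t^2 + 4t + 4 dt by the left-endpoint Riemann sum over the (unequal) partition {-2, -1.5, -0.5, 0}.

14.5

Subinterval widths: 0.5, 1, 0.5.
Left endpoints: -2, -1.5, -0.5.
f(-2) = 12, f(-1.5) = 7, f(-0.5) = 3.
Sum = Σ Δt_i · f(t_i).
Sum = 14.5.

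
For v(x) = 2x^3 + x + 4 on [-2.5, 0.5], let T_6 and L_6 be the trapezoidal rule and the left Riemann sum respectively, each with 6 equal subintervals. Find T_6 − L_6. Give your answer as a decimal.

8.625

T_6 = -11.25.
L_6 = -19.875.
T_6 − L_6 = 8.625.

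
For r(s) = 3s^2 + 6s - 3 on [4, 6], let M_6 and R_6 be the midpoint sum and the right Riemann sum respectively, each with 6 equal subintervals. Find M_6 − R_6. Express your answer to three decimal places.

M_6 ≈ 205.94444.
R_6 ≈ 218.11111.
M_6 − R_6 ≈ -12.167.

-12.167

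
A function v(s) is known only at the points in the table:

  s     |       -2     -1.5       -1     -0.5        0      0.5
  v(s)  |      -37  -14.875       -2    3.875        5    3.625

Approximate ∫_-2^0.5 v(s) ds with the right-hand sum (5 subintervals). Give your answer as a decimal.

Δs = 0.5.
Sum = 0.5·[(-14.875) + (-2) + 3.875 + 5 + 3.625] = -2.1875.

-2.1875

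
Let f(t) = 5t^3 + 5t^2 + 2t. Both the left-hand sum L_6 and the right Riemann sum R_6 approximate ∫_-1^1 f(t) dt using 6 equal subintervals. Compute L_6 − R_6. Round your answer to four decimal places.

-4.6667

L_6 ≈ 1.185185.
R_6 ≈ 5.851852.
L_6 − R_6 ≈ -4.6667.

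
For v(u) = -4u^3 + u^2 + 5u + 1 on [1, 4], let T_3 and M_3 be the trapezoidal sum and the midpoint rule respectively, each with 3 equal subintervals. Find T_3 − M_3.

T_3 = -208.
M_3 = -186.25.
T_3 − M_3 = -21.75.

-21.75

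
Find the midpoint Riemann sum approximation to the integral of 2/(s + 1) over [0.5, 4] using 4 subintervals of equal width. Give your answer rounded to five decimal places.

Δs = (4 − 0.5)/4 = 0.875.
Midpoints: 0.9375, 1.8125, 2.6875, 3.5625.
f(0.9375) = 32/31, f(1.8125) = 32/45, f(2.6875) = 32/59, f(3.5625) = 32/73.
Sum = Δs · [f(0.9375) + f(1.8125) + f(2.6875) + f(3.5625)].
Sum ≈ 2.38359.

2.38359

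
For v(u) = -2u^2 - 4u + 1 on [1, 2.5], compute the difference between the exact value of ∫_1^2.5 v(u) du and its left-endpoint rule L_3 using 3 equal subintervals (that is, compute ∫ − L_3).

-4

Exact integral: ∫_1^2.5 v(u) du = -18.75.
L_3 = -14.75.
Error = -18.75 − (-14.75) = -4.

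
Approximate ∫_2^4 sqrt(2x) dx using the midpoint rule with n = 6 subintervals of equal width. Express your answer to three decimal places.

4.876

Δx = (4 − 2)/6 = 1/3.
Midpoints: 13/6, 2.5, 17/6, 19/6, 3.5, 23/6.
f(13/6) ≈ 2.082, f(2.5) ≈ 2.236, f(17/6) ≈ 2.380, f(19/6) ≈ 2.517, f(3.5) ≈ 2.646, f(23/6) ≈ 2.769.
Sum = Δx · [f(13/6) + f(2.5) + f(17/6) + ...].
Sum ≈ 4.876.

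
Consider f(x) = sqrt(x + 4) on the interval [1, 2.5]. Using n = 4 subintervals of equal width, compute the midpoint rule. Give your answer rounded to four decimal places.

3.5945

Δx = (2.5 − 1)/4 = 0.375.
Midpoints: 1.1875, 1.5625, 1.9375, 2.3125.
f(1.1875) ≈ 2.2776, f(1.5625) ≈ 2.3585, f(1.9375) ≈ 2.4367, f(2.3125) ≈ 2.5125.
Sum = Δx · [f(1.1875) + f(1.5625) + f(1.9375) + f(2.3125)].
Sum ≈ 3.5945.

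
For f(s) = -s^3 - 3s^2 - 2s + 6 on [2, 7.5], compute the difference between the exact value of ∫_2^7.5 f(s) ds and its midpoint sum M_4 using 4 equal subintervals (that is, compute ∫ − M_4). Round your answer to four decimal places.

Exact integral: ∫_2^7.5 f(s) ds = -1220.140625.
M_4 ≈ -1205.192871.
Error ≈ -1220.140625 − (-1205.192871) ≈ -14.9478.

-14.9478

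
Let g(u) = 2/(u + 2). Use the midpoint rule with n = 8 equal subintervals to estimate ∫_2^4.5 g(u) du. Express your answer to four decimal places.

Δu = (4.5 − 2)/8 = 0.3125.
Midpoints: 2.15625, 2.46875, 2.78125, 3.09375, 3.40625, 3.71875, 4.03125, 4.34375.
g(2.15625) = 64/133, g(2.46875) = 64/143, g(2.78125) = 64/153, g(3.09375) = 64/163, g(3.40625) = 64/173, g(3.71875) = 64/183, g(4.03125) = 64/193, g(4.34375) = 64/203.
Sum = Δu · [g(2.15625) + g(2.46875) + g(2.78125) + ...].
Sum ≈ 0.9707.

0.9707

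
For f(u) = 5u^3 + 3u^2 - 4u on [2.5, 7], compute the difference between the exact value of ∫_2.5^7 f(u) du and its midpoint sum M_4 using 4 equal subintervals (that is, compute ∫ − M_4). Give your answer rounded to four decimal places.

35.2397

Exact integral: ∫_2.5^7 f(u) du = 3194.296875.
M_4 ≈ 3159.057129.
Error ≈ 3194.296875 − 3159.057129 ≈ 35.2397.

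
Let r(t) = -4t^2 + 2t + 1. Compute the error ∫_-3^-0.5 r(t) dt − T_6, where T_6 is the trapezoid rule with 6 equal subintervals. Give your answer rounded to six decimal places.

Exact integral: ∫_-3^-0.5 r(t) dt ≈ -42.08333333.
T_6 ≈ -42.37268519.
Error ≈ -42.08333333 − (-42.37268519) ≈ 0.289352.

0.289352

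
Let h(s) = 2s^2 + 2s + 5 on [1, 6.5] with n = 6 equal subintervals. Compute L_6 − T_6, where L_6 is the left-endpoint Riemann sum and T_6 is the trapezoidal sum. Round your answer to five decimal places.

L_6 ≈ 209.8530093.
T_6 ≈ 252.7071759.
L_6 − T_6 ≈ -42.85417.

-42.85417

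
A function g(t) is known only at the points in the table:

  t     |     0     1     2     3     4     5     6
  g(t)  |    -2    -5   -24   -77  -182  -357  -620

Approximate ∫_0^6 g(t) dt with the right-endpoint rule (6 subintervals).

-1265

Δt = 1.
Sum = 1·[(-5) + (-24) + (-77) + (-182) + (-357) + (-620)] = -1265.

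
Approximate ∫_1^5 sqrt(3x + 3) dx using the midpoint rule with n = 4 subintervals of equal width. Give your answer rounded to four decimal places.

Δx = (5 − 1)/4 = 1.
Midpoints: 1.5, 2.5, 3.5, 4.5.
f(1.5) ≈ 2.7386, f(2.5) ≈ 3.2404, f(3.5) ≈ 3.6742, f(4.5) ≈ 4.0620.
Sum = Δx · [f(1.5) + f(2.5) + f(3.5) + f(4.5)].
Sum ≈ 13.7152.

13.7152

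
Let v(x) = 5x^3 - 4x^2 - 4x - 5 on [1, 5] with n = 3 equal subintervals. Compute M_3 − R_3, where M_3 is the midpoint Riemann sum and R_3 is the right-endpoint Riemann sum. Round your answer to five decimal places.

M_3 ≈ 522.3703704.
R_3 ≈ 933.9259259.
M_3 − R_3 ≈ -411.55556.

-411.55556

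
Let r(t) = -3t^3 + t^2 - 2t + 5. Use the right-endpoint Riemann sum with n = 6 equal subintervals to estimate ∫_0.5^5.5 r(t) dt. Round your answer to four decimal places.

-850.3588

Δt = (5.5 − 0.5)/6 = 5/6.
Right endpoints: 4/3, 13/6, 3, 23/6, 14/3, 5.5.
r(4/3) = -3, r(13/6) = -1811/72, r(3) = -73, r(23/6) = -3767/24, r(14/3) = -2587/9, r(5.5) = -474.875.
Sum = Δt · [r(4/3) + r(13/6) + r(3) + ...].
Sum ≈ -850.3588.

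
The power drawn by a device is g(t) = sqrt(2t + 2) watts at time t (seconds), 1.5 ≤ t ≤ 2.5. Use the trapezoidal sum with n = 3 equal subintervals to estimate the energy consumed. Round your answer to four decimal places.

2.4460

Δt = (2.5 − 1.5)/3 = 1/3.
g(1.5) ≈ 2.2361, g(11/6) ≈ 2.3805, g(13/6) ≈ 2.5166, g(2.5) ≈ 2.6458.
T_3 = (Δt/2)·[g(t_0) + 2g(t_1) + 2g(t_2) + g(t_3)].
Sum ≈ 2.4460.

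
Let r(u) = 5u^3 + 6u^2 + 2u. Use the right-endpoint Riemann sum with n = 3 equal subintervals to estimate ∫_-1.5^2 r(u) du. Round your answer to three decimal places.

89.299

Δu = (2 − (-1.5))/3 = 7/6.
Right endpoints: -1/3, 5/6, 2.
r(-1/3) = -5/27, r(5/6) = 1885/216, r(2) = 68.
Sum = Δu · [r(-1/3) + r(5/6) + r(2)].
Sum ≈ 89.299.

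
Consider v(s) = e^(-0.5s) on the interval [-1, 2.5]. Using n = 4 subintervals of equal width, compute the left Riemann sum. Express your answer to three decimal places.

Δs = (2.5 − (-1))/4 = 0.875.
Left endpoints: -1, -0.125, 0.75, 1.625.
v(-1) ≈ 1.649, v(-0.125) ≈ 1.064, v(0.75) ≈ 0.687, v(1.625) ≈ 0.444.
Sum = Δs · [v(-1) + v(-0.125) + v(0.75) + v(1.625)].
Sum ≈ 3.364.

3.364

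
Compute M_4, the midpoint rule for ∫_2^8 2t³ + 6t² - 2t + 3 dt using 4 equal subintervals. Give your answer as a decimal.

2965.5

Δt = (8 − 2)/4 = 1.5.
Midpoints: 2.75, 4.25, 5.75, 7.25.
f(2.75) = 84.46875, f(4.25) = 256.40625, f(5.75) = 570.09375, f(7.25) = 1066.03125.
Sum = Δt · [f(2.75) + f(4.25) + f(5.75) + f(7.25)].
Sum = 2965.5.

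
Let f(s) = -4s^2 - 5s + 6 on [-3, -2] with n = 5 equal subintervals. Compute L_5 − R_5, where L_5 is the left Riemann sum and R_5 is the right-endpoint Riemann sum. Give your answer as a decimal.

L_5 = -8.36.
R_5 = -5.36.
L_5 − R_5 = -3.

-3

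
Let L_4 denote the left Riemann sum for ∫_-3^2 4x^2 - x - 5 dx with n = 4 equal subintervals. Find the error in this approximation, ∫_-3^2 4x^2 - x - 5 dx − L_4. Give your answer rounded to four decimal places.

-20.8333

Exact integral: ∫_-3^2 f(x) dx ≈ 24.166667.
L_4 = 45.
Error ≈ 24.166667 − 45 ≈ -20.8333.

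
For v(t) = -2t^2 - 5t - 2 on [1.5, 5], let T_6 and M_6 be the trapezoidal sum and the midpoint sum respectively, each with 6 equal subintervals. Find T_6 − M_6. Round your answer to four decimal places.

T_6 ≈ -145.355324.
M_6 ≈ -144.759838.
T_6 − M_6 ≈ -0.5955.

-0.5955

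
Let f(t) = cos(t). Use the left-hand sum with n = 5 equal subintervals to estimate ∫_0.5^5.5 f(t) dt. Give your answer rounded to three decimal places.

Δt = (5.5 − 0.5)/5 = 1.
Left endpoints: 0.5, 1.5, 2.5, 3.5, 4.5.
f(0.5) ≈ 0.878, f(1.5) ≈ 0.071, f(2.5) ≈ -0.801, f(3.5) ≈ -0.936, f(4.5) ≈ -0.211.
Sum = Δt · [f(0.5) + f(1.5) + f(2.5) + f(3.5) + f(4.5)].
Sum ≈ -1.000.

-1.000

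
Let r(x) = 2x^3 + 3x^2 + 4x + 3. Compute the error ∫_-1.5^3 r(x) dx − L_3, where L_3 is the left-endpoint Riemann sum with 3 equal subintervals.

Exact integral: ∫_-1.5^3 r(x) dx = 95.34375.
L_3 = 33.75.
Error = 95.34375 − 33.75 = 61.59375.

61.59375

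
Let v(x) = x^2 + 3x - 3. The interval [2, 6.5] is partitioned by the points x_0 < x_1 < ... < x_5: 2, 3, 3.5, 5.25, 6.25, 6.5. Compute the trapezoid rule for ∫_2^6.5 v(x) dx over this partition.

Subinterval widths: 1, 0.5, 1.75, 1, 0.25.
v(2) = 7, v(3) = 15, v(3.5) = 19.75, v(5.25) = 40.3125, v(6.25) = 54.8125, v(6.5) = 58.75.
On each subinterval the trapezoid contributes (Δx_i/2)·[v(x_{i-1}) + v(x_i)].
Sum = 134.

134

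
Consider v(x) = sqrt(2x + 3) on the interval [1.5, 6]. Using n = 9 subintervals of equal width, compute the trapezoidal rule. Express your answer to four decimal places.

Δx = (6 − 1.5)/9 = 0.5.
v(1.5) ≈ 2.4495, v(2) ≈ 2.6458, v(2.5) ≈ 2.8284, v(3) ≈ 3.0000, v(3.5) ≈ 3.1623, v(4) ≈ 3.3166, v(4.5) ≈ 3.4641, v(5) ≈ 3.6056, v(5.5) ≈ 3.7417, v(6) ≈ 3.8730.
T_9 = (Δx/2)·[v(x_0) + 2v(x_1) + ... + 2v(x_{8}) + v(x_9)].
Sum ≈ 14.4628.

14.4628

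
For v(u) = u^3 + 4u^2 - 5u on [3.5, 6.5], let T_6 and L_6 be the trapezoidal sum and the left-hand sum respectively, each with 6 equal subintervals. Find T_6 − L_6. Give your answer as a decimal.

T_6 = 645.125.
L_6 = 560.9375.
T_6 − L_6 = 84.1875.

84.1875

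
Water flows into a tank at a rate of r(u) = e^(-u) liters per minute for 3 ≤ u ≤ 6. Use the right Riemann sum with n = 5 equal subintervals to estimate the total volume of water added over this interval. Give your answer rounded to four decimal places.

Δu = (6 − 3)/5 = 0.6.
Right endpoints: 3.6, 4.2, 4.8, 5.4, 6.
r(3.6) ≈ 0.0273, r(4.2) ≈ 0.0150, r(4.8) ≈ 0.0082, r(5.4) ≈ 0.0045, r(6) ≈ 0.0025.
Sum = Δu · [r(3.6) + r(4.2) + r(4.8) + r(5.4) + r(6)].
Sum ≈ 0.0345.

0.0345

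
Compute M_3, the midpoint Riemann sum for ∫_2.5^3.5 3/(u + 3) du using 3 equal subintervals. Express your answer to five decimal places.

0.50103

Δu = (3.5 − 2.5)/3 = 1/3.
Midpoints: 8/3, 3, 10/3.
f(8/3) = 9/17, f(3) = 0.5, f(10/3) = 9/19.
Sum = Δu · [f(8/3) + f(3) + f(10/3)].
Sum ≈ 0.50103.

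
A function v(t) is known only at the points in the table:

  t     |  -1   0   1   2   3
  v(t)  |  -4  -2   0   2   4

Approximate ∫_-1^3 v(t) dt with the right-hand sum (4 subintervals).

4

Δt = 1.
Sum = 1·[(-2) + 0 + 2 + 4] = 4.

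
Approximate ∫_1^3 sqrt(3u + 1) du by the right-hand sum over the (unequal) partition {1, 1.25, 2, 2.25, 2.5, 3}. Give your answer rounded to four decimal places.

Subinterval widths: 0.25, 0.75, 0.25, 0.25, 0.5.
Right endpoints: 1.25, 2, 2.25, 2.5, 3.
f(1.25) ≈ 2.1794, f(2) ≈ 2.6458, f(2.25) ≈ 2.7839, f(2.5) ≈ 2.9155, f(3) ≈ 3.1623.
Sum = Σ Δu_i · f(u_i).
Sum ≈ 5.5352.

5.5352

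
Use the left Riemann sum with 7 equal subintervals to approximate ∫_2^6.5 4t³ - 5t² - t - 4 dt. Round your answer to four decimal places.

1021.9362

Δt = (6.5 − 2)/7 = 9/14.
Left endpoints: 2, 37/14, 23/7, 55/14, 32/7, 73/14, 41/7.
f(2) = 6, f(37/14) = 44277/1372, f(23/7) = 27654/343, f(55/14) = 215997/1372, f(32/7) = 92292/343, f(73/14) = 578877/1372, f(41/7) = 213468/343.
Sum = Δt · [f(2) + f(37/14) + f(23/7) + ...].
Sum ≈ 1021.9362.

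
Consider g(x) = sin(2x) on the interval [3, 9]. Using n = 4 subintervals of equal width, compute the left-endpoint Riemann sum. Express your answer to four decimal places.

Δx = (9 − 3)/4 = 1.5.
Left endpoints: 3, 4.5, 6, 7.5.
g(3) ≈ -0.2794, g(4.5) ≈ 0.4121, g(6) ≈ -0.5366, g(7.5) ≈ 0.6503.
Sum = Δx · [g(3) + g(4.5) + g(6) + g(7.5)].
Sum ≈ 0.3696.

0.3696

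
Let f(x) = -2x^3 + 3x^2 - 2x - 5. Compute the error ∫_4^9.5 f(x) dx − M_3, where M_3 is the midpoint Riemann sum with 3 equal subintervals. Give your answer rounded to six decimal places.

-57.769097

Exact integral: ∫_4^9.5 f(x) dx = -3252.90625.
M_3 ≈ -3195.13715278.
Error ≈ -3252.90625 − (-3195.13715278) ≈ -57.769097.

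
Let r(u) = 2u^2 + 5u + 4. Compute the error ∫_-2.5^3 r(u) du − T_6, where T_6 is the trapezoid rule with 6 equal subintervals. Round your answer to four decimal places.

Exact integral: ∫_-2.5^3 r(u) du ≈ 57.291667.
T_6 ≈ 58.832176.
Error ≈ 57.291667 − 58.832176 ≈ -1.5405.

-1.5405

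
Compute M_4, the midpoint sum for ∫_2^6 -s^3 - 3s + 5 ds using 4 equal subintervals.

Δs = (6 − 2)/4 = 1.
Midpoints: 2.5, 3.5, 4.5, 5.5.
f(2.5) = -18.125, f(3.5) = -48.375, f(4.5) = -99.625, f(5.5) = -177.875.
Sum = Δs · [f(2.5) + f(3.5) + f(4.5) + f(5.5)].
Sum = -344.

-344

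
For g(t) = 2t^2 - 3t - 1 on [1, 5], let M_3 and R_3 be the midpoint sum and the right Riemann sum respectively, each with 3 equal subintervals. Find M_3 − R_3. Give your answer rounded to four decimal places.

-27.5556

M_3 ≈ 41.481481.
R_3 ≈ 69.037037.
M_3 − R_3 ≈ -27.5556.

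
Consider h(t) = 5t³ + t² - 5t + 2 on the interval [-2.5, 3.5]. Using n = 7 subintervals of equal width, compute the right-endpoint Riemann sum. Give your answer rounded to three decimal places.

276.566

Δt = (3.5 − (-2.5))/7 = 6/7.
Right endpoints: -23/14, -11/14, 1/14, 13/14, 25/14, 37/14, 3.5.
h(-23/14) = -25401/2744, h(-11/14) = 11307/2744, h(1/14) = 4527/2744, h(13/14) = 6099/2744, h(25/14) = 67863/2744, h(37/14) = 241659/2744, h(3.5) = 211.125.
Sum = Δt · [h(-23/14) + h(-11/14) + h(1/14) + ...].
Sum ≈ 276.566.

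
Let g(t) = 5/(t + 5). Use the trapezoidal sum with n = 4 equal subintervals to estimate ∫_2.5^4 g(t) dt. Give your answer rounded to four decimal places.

Δt = (4 − 2.5)/4 = 0.375.
g(2.5) = 2/3, g(2.875) = 40/63, g(3.25) = 20/33, g(3.625) = 40/69, g(4) = 5/9.
T_4 = (Δt/2)·[g(t_0) + 2g(t_1) + 2g(t_2) + 2g(t_3) + g(t_4)].
Sum ≈ 0.9119.

0.9119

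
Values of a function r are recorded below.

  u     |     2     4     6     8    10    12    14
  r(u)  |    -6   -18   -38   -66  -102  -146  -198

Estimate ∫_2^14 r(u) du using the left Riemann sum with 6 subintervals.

Δu = 2.
Sum = 2·[(-6) + (-18) + (-38) + (-66) + (-102) + (-146)] = -752.

-752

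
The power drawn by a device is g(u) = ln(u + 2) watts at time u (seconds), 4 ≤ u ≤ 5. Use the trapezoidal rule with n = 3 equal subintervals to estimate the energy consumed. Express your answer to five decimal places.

1.87059

Δu = (5 − 4)/3 = 1/3.
g(4) ≈ 1.79176, g(13/3) ≈ 1.84583, g(14/3) ≈ 1.89712, g(5) ≈ 1.94591.
T_3 = (Δu/2)·[g(u_0) + 2g(u_1) + 2g(u_2) + g(u_3)].
Sum ≈ 1.87059.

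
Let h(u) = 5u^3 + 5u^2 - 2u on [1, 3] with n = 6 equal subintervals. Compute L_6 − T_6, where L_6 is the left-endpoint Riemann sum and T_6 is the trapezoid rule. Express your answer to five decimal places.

L_6 ≈ 108.9629630.
T_6 ≈ 136.6296296.
L_6 − T_6 ≈ -27.66667.

-27.66667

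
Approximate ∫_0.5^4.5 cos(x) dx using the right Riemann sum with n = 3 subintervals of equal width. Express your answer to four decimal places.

Δx = (4.5 − 0.5)/3 = 4/3.
Right endpoints: 11/6, 19/6, 4.5.
f(11/6) ≈ -0.2595, f(19/6) ≈ -0.9997, f(4.5) ≈ -0.2108.
Sum = Δx · [f(11/6) + f(19/6) + f(4.5)].
Sum ≈ -1.9600.

-1.9600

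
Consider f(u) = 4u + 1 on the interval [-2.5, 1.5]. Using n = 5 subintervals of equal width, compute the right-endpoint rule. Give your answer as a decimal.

Δu = (1.5 − (-2.5))/5 = 0.8.
Right endpoints: -1.7, -0.9, -0.1, 0.7, 1.5.
f(-1.7) = -5.8, f(-0.9) = -2.6, f(-0.1) = 0.6, f(0.7) = 3.8, f(1.5) = 7.
Sum = Δu · [f(-1.7) + f(-0.9) + f(-0.1) + f(0.7) + f(1.5)].
Sum = 2.4.

2.4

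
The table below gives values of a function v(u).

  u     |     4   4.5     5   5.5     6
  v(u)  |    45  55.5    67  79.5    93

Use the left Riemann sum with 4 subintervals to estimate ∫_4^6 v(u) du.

123.5

Δu = 0.5.
Sum = 0.5·[45 + 55.5 + 67 + 79.5] = 123.5.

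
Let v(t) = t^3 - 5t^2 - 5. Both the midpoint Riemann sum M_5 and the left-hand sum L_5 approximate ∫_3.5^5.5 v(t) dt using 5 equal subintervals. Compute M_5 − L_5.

M_5 = -24.81.
L_5 = -30.83.
M_5 − L_5 = 6.02.

6.02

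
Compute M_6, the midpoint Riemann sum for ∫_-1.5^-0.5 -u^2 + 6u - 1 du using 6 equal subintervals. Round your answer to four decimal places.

-8.0810

Δu = (-0.5 − (-1.5))/6 = 1/6.
Midpoints: -17/12, -1.25, -13/12, -11/12, -0.75, -7/12.
f(-17/12) = -1657/144, f(-1.25) = -10.0625, f(-13/12) = -1249/144, f(-11/12) = -1057/144, f(-0.75) = -6.0625, f(-7/12) = -697/144.
Sum = Δu · [f(-17/12) + f(-1.25) + f(-13/12) + ...].
Sum ≈ -8.0810.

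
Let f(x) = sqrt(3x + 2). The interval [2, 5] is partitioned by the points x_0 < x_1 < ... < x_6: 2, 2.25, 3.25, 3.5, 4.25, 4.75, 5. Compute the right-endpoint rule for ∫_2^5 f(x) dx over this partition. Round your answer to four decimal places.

10.9780

Subinterval widths: 0.25, 1, 0.25, 0.75, 0.5, 0.25.
Right endpoints: 2.25, 3.25, 3.5, 4.25, 4.75, 5.
f(2.25) ≈ 2.9580, f(3.25) ≈ 3.4278, f(3.5) ≈ 3.5355, f(4.25) ≈ 3.8406, f(4.75) ≈ 4.0311, f(5) ≈ 4.1231.
Sum = Σ Δx_i · f(x_i).
Sum ≈ 10.9780.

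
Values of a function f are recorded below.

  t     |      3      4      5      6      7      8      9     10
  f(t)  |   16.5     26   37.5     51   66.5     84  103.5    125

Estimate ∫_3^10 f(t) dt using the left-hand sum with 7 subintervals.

385

Δt = 1.
Sum = 1·[16.5 + 26 + 37.5 + 51 + 66.5 + 84 + 103.5] = 385.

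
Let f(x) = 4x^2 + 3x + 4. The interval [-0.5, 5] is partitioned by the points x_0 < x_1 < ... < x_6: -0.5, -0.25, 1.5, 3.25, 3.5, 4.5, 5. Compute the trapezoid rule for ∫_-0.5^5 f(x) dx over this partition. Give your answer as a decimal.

233.875

Subinterval widths: 0.25, 1.75, 1.75, 0.25, 1, 0.5.
f(-0.5) = 3.5, f(-0.25) = 3.5, f(1.5) = 17.5, f(3.25) = 56, f(3.5) = 63.5, f(4.5) = 98.5, f(5) = 119.
On each subinterval the trapezoid contributes (Δx_i/2)·[f(x_{i-1}) + f(x_i)].
Sum = 233.875.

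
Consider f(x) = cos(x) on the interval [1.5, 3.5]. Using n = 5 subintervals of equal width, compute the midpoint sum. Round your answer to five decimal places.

Δx = (3.5 − 1.5)/5 = 0.4.
Midpoints: 1.7, 2.1, 2.5, 2.9, 3.3.
f(1.7) ≈ -0.12884, f(2.1) ≈ -0.50485, f(2.5) ≈ -0.80114, f(2.9) ≈ -0.97096, f(3.3) ≈ -0.98748.
Sum = Δx · [f(1.7) + f(2.1) + f(2.5) + f(2.9) + f(3.3)].
Sum ≈ -1.35731.

-1.35731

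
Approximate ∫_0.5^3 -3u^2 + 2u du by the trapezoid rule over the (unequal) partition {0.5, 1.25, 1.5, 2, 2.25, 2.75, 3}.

Subinterval widths: 0.75, 0.25, 0.5, 0.25, 0.5, 0.25.
f(0.5) = 0.25, f(1.25) = -2.1875, f(1.5) = -3.75, f(2) = -8, f(2.25) = -10.6875, f(2.75) = -17.1875, f(3) = -21.
On each subinterval the trapezoid contributes (Δu_i/2)·[f(u_{i-1}) + f(u_i)].
Sum = -18.484375.

-18.484375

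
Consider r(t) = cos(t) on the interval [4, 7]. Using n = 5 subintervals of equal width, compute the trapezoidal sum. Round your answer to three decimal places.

1.371

Δt = (7 − 4)/5 = 0.6.
r(4) ≈ -0.654, r(4.6) ≈ -0.112, r(5.2) ≈ 0.469, r(5.8) ≈ 0.886, r(6.4) ≈ 0.993, r(7) ≈ 0.754.
T_5 = (Δt/2)·[r(t_0) + 2r(t_1) + ... + 2r(t_{4}) + r(t_5)].
Sum ≈ 1.371.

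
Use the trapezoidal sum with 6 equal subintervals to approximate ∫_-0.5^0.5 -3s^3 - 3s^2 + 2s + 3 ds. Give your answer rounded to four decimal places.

2.7361

Δs = (0.5 − (-0.5))/6 = 1/6.
f(-0.5) = 1.625, f(-1/3) = 19/9, f(-1/6) = 187/72, f(0) = 3, f(1/6) = 233/72, f(1/3) = 29/9, f(0.5) = 2.875.
T_6 = (Δs/2)·[f(s_0) + 2f(s_1) + ... + 2f(s_{5}) + f(s_6)].
Sum ≈ 2.7361.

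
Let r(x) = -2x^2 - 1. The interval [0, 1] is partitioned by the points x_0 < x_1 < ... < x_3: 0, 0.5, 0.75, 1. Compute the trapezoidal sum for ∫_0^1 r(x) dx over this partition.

-1.71875

Subinterval widths: 0.5, 0.25, 0.25.
r(0) = -1, r(0.5) = -1.5, r(0.75) = -2.125, r(1) = -3.
On each subinterval the trapezoid contributes (Δx_i/2)·[r(x_{i-1}) + r(x_i)].
Sum = -1.71875.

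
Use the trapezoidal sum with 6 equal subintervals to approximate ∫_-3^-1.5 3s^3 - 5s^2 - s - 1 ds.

-94.84765625

Δs = (-1.5 − (-3))/6 = 0.25.
f(-3) = -124, f(-2.75) = -98.453125, f(-2.5) = -76.625, f(-2.25) = -58.234375, f(-2) = -43, f(-1.75) = -30.640625, f(-1.5) = -20.875.
T_6 = (Δs/2)·[f(s_0) + 2f(s_1) + ... + 2f(s_{5}) + f(s_6)].
Sum = -94.84765625.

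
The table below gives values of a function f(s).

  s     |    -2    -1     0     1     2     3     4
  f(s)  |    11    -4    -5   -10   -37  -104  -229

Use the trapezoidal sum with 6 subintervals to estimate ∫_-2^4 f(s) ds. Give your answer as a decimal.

Δs = 1.
T_6 = (1/2)·[11 + 2·(-4) + 2·(-5) + 2·(-10) + 2·(-37) + 2·(-104) + (-229)] = -269.

-269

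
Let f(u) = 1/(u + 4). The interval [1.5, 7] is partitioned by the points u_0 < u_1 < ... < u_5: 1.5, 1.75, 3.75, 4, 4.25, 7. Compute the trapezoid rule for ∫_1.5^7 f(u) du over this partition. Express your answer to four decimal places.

0.7016

Subinterval widths: 0.25, 2, 0.25, 0.25, 2.75.
f(1.5) = 2/11, f(1.75) = 4/23, f(3.75) = 4/31, f(4) = 0.125, f(4.25) = 4/33, f(7) = 1/11.
On each subinterval the trapezoid contributes (Δu_i/2)·[f(u_{i-1}) + f(u_i)].
Sum ≈ 0.7016.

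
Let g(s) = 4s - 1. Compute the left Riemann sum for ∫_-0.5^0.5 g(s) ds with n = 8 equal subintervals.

-1.25

Δs = (0.5 − (-0.5))/8 = 0.125.
Left endpoints: -0.5, -0.375, -0.25, -0.125, 0, 0.125, 0.25, 0.375.
g(-0.5) = -3, g(-0.375) = -2.5, g(-0.25) = -2, g(-0.125) = -1.5, g(0) = -1, g(0.125) = -0.5, g(0.25) = 0, g(0.375) = 0.5.
Sum = Δs · [g(-0.5) + g(-0.375) + g(-0.25) + ...].
Sum = -1.25.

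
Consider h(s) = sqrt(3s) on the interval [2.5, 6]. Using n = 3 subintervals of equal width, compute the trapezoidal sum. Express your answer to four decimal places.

12.3843

Δs = (6 − 2.5)/3 = 7/6.
h(2.5) ≈ 2.7386, h(11/3) ≈ 3.3166, h(29/6) ≈ 3.8079, h(6) ≈ 4.2426.
T_3 = (Δs/2)·[h(s_0) + 2h(s_1) + 2h(s_2) + h(s_3)].
Sum ≈ 12.3843.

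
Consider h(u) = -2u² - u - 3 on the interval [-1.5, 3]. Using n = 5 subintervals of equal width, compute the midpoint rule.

-36.5175

Δu = (3 − (-1.5))/5 = 0.9.
Midpoints: -1.05, -0.15, 0.75, 1.65, 2.55.
h(-1.05) = -4.155, h(-0.15) = -2.895, h(0.75) = -4.875, h(1.65) = -10.095, h(2.55) = -18.555.
Sum = Δu · [h(-1.05) + h(-0.15) + h(0.75) + h(1.65) + h(2.55)].
Sum = -36.5175.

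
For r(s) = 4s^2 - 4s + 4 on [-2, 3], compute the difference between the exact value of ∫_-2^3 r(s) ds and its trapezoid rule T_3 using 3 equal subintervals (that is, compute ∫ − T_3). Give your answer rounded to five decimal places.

Exact integral: ∫_-2^3 r(s) ds ≈ 56.6666667.
T_3 ≈ 65.9259259.
Error ≈ 56.6666667 − 65.9259259 ≈ -9.25926.

-9.25926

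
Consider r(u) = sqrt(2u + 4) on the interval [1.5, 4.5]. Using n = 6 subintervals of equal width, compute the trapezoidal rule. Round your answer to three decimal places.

Δu = (4.5 − 1.5)/6 = 0.5.
r(1.5) ≈ 2.646, r(2) ≈ 2.828, r(2.5) ≈ 3.000, r(3) ≈ 3.162, r(3.5) ≈ 3.317, r(4) ≈ 3.464, r(4.5) ≈ 3.606.
T_6 = (Δu/2)·[r(u_0) + 2r(u_1) + ... + 2r(u_{5}) + r(u_6)].
Sum ≈ 9.449.

9.449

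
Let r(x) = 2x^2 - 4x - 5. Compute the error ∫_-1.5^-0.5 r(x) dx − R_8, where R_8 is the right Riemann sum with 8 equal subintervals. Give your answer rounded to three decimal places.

Exact integral: ∫_-1.5^-0.5 r(x) dx ≈ 1.16667.
R_8 = 0.671875.
Error ≈ 1.16667 − 0.671875 ≈ 0.495.

0.495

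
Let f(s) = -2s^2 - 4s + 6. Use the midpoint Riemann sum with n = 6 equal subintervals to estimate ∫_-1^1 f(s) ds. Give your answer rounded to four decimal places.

10.7037

Δs = (1 − (-1))/6 = 1/3.
Midpoints: -5/6, -0.5, -1/6, 1/6, 0.5, 5/6.
f(-5/6) = 143/18, f(-0.5) = 7.5, f(-1/6) = 119/18, f(1/6) = 95/18, f(0.5) = 3.5, f(5/6) = 23/18.
Sum = Δs · [f(-5/6) + f(-0.5) + f(-1/6) + ...].
Sum ≈ 10.7037.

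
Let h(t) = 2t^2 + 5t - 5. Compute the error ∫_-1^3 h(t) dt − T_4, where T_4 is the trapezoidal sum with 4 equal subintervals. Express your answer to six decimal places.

Exact integral: ∫_-1^3 h(t) dt ≈ 18.66666667.
T_4 = 20.
Error ≈ 18.66666667 − 20 ≈ -1.333333.

-1.333333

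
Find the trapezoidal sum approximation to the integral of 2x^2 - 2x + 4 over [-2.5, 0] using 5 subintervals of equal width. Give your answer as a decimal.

Δx = (0 − (-2.5))/5 = 0.5.
f(-2.5) = 21.5, f(-2) = 16, f(-1.5) = 11.5, f(-1) = 8, f(-0.5) = 5.5, f(0) = 4.
T_5 = (Δx/2)·[f(x_0) + 2f(x_1) + ... + 2f(x_{4}) + f(x_5)].
Sum = 26.875.

26.875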